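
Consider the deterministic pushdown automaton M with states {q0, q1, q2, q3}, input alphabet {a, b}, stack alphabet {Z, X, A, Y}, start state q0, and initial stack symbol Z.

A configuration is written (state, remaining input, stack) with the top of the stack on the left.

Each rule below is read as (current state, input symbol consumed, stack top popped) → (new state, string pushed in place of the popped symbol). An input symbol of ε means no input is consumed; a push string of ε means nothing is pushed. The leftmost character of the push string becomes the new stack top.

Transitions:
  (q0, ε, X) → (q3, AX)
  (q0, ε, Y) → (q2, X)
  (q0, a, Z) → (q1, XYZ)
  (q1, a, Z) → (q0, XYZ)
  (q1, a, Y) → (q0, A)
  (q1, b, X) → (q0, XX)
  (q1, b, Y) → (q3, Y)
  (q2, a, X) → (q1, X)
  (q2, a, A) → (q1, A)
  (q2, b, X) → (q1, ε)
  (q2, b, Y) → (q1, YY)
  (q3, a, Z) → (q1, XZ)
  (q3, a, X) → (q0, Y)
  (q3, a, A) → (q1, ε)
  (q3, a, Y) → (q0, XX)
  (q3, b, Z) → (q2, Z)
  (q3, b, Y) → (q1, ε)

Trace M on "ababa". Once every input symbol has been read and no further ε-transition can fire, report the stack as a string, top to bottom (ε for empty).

XXXYZ

(q0, ababa, Z)
  read a, top Z: go to q1, push XYZ → (q1, baba, XYZ)
  read b, top X: go to q0, push XX → (q0, aba, XXYZ)
  ε-move, top X: go to q3, push AX → (q3, aba, AXXYZ)
  read a, top A: go to q1, push ε → (q1, ba, XXYZ)
  read b, top X: go to q0, push XX → (q0, a, XXXYZ)
  ε-move, top X: go to q3, push AX → (q3, a, AXXXYZ)
  read a, top A: go to q1, push ε → (q1, ε, XXXYZ)
All input consumed in state q1 with stack XXXYZ.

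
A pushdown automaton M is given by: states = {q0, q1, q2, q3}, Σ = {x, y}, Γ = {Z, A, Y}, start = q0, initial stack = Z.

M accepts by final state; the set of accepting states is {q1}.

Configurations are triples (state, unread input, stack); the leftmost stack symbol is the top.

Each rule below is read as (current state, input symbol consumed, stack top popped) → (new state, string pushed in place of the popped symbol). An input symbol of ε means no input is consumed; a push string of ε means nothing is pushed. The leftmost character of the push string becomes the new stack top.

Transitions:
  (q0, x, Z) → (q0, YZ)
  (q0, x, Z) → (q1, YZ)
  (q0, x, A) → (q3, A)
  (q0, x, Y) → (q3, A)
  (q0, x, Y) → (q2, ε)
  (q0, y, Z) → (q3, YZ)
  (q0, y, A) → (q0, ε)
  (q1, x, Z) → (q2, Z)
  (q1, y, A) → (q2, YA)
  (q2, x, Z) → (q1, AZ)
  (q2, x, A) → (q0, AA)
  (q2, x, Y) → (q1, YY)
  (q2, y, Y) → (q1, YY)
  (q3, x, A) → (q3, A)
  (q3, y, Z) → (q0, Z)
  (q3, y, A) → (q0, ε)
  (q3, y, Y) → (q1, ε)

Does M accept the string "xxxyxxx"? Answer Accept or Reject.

Accept

One accepting computation: (q0, xxxyxxx, Z) ⊢ (q0, xxyxxx, YZ) ⊢ (q3, xyxxx, AZ) ⊢ (q3, yxxx, AZ) ⊢ (q0, xxx, Z) ⊢ (q0, xx, YZ) ⊢ (q2, x, Z) ⊢ (q1, ε, AZ)
All input consumed and state q1 ∈ F.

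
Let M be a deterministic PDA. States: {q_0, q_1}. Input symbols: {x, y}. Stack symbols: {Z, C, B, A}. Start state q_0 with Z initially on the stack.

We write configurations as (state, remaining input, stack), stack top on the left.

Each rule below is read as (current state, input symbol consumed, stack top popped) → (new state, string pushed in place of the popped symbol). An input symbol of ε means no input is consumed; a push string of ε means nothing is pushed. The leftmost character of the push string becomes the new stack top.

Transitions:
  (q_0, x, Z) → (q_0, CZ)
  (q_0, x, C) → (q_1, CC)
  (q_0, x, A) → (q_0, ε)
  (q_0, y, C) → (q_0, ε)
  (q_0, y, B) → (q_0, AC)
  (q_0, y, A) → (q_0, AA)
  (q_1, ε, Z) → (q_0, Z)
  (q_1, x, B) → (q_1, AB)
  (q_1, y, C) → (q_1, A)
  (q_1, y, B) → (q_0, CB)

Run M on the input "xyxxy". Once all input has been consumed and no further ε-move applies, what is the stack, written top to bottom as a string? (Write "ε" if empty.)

ACZ

(q_0, xyxxy, Z)
  read x, top Z: go to q_0, push CZ → (q_0, yxxy, CZ)
  read y, top C: go to q_0, push ε → (q_0, xxy, Z)
  read x, top Z: go to q_0, push CZ → (q_0, xy, CZ)
  read x, top C: go to q_1, push CC → (q_1, y, CCZ)
  read y, top C: go to q_1, push A → (q_1, ε, ACZ)
All input consumed in state q_1 with stack ACZ.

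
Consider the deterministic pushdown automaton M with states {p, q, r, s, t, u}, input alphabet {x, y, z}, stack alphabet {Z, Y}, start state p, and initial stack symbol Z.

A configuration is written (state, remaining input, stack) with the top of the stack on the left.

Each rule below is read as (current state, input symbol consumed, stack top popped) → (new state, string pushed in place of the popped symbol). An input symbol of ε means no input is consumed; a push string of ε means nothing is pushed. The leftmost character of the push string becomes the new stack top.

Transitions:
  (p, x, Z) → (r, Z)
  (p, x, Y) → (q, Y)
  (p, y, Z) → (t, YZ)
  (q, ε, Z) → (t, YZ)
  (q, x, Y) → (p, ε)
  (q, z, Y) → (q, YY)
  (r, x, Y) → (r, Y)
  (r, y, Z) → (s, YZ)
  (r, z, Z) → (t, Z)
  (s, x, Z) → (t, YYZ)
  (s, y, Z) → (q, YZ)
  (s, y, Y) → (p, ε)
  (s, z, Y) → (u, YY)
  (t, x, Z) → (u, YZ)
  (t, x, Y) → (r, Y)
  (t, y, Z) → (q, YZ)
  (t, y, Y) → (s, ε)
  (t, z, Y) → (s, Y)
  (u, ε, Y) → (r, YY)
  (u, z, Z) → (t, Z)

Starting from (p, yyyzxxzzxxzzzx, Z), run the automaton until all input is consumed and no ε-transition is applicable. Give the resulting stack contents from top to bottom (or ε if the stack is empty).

YYYYZ

(p, yyyzxxzzxxzzzx, Z) ⊢ (t, yyzxxzzxxzzzx, YZ) ⊢ (s, yzxxzzxxzzzx, Z) ⊢ (q, zxxzzxxzzzx, YZ) ⊢ (q, xxzzxxzzzx, YYZ) ⊢ (p, xzzxxzzzx, YZ) ⊢ (q, zzxxzzzx, YZ) ⊢ (q, zxxzzzx, YYZ) ⊢ (q, xxzzzx, YYYZ) ⊢ (p, xzzzx, YYZ) ⊢ (q, zzzx, YYZ) ⊢ (q, zzx, YYYZ) ⊢ (q, zx, YYYYZ) ⊢ (q, x, YYYYYZ) ⊢ (p, ε, YYYYZ)
All input consumed in state p with stack YYYYZ.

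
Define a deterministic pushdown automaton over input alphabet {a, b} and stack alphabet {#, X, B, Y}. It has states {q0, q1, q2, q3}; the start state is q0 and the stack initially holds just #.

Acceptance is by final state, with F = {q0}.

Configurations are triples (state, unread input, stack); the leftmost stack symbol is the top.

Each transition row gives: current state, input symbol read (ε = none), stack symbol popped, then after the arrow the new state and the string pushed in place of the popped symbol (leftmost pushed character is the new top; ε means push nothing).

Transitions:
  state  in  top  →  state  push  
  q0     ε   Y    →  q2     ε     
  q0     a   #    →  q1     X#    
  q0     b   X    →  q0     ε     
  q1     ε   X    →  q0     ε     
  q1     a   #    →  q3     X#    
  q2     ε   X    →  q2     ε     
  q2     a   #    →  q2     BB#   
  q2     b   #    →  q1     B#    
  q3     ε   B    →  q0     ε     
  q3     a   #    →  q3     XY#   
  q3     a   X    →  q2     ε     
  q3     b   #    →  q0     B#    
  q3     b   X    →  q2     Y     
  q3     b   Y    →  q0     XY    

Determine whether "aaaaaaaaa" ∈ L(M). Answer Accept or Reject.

(q0, aaaaaaaaa, #) ⊢ (q1, aaaaaaaa, X#) ⊢ (q0, aaaaaaaa, #) ⊢ (q1, aaaaaaa, X#) ⊢ (q0, aaaaaaa, #) ⊢ (q1, aaaaaa, X#) ⊢ (q0, aaaaaa, #) ⊢ (q1, aaaaa, X#) ⊢ (q0, aaaaa, #) ⊢ (q1, aaaa, X#) ⊢ (q0, aaaa, #) ⊢ (q1, aaa, X#) ⊢ (q0, aaa, #) ⊢ (q1, aa, X#) ⊢ (q0, aa, #) ⊢ (q1, a, X#) ⊢ (q0, a, #) ⊢ (q1, ε, X#) ⊢ (q0, ε, #)
All input consumed; state q0 ∈ F.

Accept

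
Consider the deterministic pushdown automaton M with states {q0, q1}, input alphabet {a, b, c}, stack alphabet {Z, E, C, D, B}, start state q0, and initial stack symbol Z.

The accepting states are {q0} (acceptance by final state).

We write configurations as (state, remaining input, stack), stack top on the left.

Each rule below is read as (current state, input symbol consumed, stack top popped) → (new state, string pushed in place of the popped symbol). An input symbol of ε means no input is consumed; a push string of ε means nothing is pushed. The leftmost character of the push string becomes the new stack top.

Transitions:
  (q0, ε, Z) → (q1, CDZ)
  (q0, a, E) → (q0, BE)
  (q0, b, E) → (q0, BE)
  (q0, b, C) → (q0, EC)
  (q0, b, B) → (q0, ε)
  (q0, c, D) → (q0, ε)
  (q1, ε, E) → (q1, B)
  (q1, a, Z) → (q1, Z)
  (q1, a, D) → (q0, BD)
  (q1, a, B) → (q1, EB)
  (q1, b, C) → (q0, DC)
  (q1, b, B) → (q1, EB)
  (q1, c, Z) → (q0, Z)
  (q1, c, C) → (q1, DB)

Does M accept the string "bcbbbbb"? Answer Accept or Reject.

(q0, bcbbbbb, Z)
  ε-move, top Z: go to q1, push CDZ → (q1, bcbbbbb, CDZ)
  read b, top C: go to q0, push DC → (q0, cbbbbb, DCDZ)
  read c, top D: go to q0, push ε → (q0, bbbbb, CDZ)
  read b, top C: go to q0, push EC → (q0, bbbb, ECDZ)
  read b, top E: go to q0, push BE → (q0, bbb, BECDZ)
  read b, top B: go to q0, push ε → (q0, bb, ECDZ)
  read b, top E: go to q0, push BE → (q0, b, BECDZ)
  read b, top B: go to q0, push ε → (q0, ε, ECDZ)
All input consumed; state q0 ∈ F.

Accept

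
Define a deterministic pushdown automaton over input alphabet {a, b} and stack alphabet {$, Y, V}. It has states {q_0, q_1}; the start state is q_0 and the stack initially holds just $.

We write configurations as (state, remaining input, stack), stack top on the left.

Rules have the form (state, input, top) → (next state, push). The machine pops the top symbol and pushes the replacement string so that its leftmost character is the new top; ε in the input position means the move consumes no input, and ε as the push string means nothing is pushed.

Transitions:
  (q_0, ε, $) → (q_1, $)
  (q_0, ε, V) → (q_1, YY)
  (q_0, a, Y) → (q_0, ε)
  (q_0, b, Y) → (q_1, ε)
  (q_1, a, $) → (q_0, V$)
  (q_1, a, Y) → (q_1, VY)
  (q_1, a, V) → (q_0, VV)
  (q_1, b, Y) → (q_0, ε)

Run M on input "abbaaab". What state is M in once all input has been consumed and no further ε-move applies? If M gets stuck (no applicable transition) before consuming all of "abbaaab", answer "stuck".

(q_0, abbaaab, $)
  ε-move, top $: go to q_1, push $ → (q_1, abbaaab, $)
  read a, top $: go to q_0, push V$ → (q_0, bbaaab, V$)
  ε-move, top V: go to q_1, push YY → (q_1, bbaaab, YY$)
  read b, top Y: go to q_0, push ε → (q_0, baaab, Y$)
  read b, top Y: go to q_1, push ε → (q_1, aaab, $)
  read a, top $: go to q_0, push V$ → (q_0, aab, V$)
  ε-move, top V: go to q_1, push YY → (q_1, aab, YY$)
  read a, top Y: go to q_1, push VY → (q_1, ab, VYY$)
  read a, top V: go to q_0, push VV → (q_0, b, VVYY$)
  ε-move, top V: go to q_1, push YY → (q_1, b, YYVYY$)
  read b, top Y: go to q_0, push ε → (q_0, ε, YVYY$)
All input consumed; M is in state q_0.

q_0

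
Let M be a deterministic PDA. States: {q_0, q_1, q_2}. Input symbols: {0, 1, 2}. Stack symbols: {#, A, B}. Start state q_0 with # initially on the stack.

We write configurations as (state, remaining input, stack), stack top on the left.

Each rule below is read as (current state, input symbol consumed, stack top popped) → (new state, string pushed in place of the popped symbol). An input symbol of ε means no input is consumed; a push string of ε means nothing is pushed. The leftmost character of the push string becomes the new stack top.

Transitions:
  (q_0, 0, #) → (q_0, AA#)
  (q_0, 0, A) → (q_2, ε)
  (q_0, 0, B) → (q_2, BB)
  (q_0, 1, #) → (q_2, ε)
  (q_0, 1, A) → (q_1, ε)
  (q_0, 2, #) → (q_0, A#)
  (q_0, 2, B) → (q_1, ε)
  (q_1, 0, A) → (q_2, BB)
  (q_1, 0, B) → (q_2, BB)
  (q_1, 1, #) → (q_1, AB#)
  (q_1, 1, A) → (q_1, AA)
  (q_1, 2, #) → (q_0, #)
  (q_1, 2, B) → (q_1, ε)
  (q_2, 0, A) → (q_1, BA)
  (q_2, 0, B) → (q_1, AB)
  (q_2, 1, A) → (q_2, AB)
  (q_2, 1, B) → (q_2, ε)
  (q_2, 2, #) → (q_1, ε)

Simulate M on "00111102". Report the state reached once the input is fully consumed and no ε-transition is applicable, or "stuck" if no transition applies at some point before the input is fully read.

(q_0, 00111102, #) ⊢ (q_0, 0111102, AA#) ⊢ (q_2, 111102, A#) ⊢ (q_2, 11102, AB#) ⊢ (q_2, 1102, ABB#) ⊢ (q_2, 102, ABBB#) ⊢ (q_2, 02, ABBBB#) ⊢ (q_1, 2, BABBBB#) ⊢ (q_1, ε, ABBBB#)
All input consumed; M is in state q_1.

q_1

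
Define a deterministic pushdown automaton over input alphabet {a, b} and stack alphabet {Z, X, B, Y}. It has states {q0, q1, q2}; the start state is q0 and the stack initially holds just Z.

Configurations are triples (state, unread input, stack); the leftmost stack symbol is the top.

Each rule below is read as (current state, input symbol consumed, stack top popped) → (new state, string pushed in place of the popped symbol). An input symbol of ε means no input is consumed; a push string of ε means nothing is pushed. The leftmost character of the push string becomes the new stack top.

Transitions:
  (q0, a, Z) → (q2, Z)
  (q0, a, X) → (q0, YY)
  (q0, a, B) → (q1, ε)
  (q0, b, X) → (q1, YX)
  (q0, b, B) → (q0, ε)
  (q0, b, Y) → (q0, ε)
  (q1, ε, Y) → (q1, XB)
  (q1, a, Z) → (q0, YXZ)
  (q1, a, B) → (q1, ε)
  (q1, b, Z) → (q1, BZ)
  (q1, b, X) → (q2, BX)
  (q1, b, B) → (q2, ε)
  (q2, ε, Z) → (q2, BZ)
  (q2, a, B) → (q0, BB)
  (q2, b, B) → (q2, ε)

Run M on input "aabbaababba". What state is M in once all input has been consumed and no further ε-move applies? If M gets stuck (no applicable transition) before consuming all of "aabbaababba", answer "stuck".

(q0, aabbaababba, Z)
  read a, top Z: go to q2, push Z → (q2, abbaababba, Z)
  ε-move, top Z: go to q2, push BZ → (q2, abbaababba, BZ)
  read a, top B: go to q0, push BB → (q0, bbaababba, BBZ)
  read b, top B: go to q0, push ε → (q0, baababba, BZ)
  read b, top B: go to q0, push ε → (q0, aababba, Z)
  read a, top Z: go to q2, push Z → (q2, ababba, Z)
  ε-move, top Z: go to q2, push BZ → (q2, ababba, BZ)
  read a, top B: go to q0, push BB → (q0, babba, BBZ)
  read b, top B: go to q0, push ε → (q0, abba, BZ)
  read a, top B: go to q1, push ε → (q1, bba, Z)
  read b, top Z: go to q1, push BZ → (q1, ba, BZ)
  read b, top B: go to q2, push ε → (q2, a, Z)
  ε-move, top Z: go to q2, push BZ → (q2, a, BZ)
  read a, top B: go to q0, push BB → (q0, ε, BBZ)
All input consumed; M is in state q0.

q0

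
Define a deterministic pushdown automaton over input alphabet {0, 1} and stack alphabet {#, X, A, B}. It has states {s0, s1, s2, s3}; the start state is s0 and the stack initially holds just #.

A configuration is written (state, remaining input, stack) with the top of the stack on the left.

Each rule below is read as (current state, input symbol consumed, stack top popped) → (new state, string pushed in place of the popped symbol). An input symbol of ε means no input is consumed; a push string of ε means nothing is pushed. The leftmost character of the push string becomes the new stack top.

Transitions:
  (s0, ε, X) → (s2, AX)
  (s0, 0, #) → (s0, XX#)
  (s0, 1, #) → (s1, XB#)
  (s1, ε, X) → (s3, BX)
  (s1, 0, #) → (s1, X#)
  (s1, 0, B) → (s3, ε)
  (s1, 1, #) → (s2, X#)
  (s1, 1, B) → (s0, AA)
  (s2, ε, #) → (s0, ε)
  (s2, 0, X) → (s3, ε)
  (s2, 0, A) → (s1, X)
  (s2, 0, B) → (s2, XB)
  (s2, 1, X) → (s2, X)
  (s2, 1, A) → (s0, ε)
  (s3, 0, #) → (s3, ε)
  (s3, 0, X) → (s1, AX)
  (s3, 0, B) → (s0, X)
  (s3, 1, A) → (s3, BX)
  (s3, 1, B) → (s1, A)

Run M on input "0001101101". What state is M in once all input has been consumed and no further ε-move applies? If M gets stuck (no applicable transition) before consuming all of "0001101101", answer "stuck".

(s0, 0001101101, #)
  read 0, top #: go to s0, push XX# → (s0, 001101101, XX#)
  ε-move, top X: go to s2, push AX → (s2, 001101101, AXX#)
  read 0, top A: go to s1, push X → (s1, 01101101, XXX#)
  ε-move, top X: go to s3, push BX → (s3, 01101101, BXXX#)
  read 0, top B: go to s0, push X → (s0, 1101101, XXXX#)
  ε-move, top X: go to s2, push AX → (s2, 1101101, AXXXX#)
  read 1, top A: go to s0, push ε → (s0, 101101, XXXX#)
  ε-move, top X: go to s2, push AX → (s2, 101101, AXXXX#)
  read 1, top A: go to s0, push ε → (s0, 01101, XXXX#)
  ε-move, top X: go to s2, push AX → (s2, 01101, AXXXX#)
  read 0, top A: go to s1, push X → (s1, 1101, XXXXX#)
  ε-move, top X: go to s3, push BX → (s3, 1101, BXXXXX#)
  read 1, top B: go to s1, push A → (s1, 101, AXXXXX#)
No transition for (s1, 1, top A); M blocks with input 101 remaining.

stuck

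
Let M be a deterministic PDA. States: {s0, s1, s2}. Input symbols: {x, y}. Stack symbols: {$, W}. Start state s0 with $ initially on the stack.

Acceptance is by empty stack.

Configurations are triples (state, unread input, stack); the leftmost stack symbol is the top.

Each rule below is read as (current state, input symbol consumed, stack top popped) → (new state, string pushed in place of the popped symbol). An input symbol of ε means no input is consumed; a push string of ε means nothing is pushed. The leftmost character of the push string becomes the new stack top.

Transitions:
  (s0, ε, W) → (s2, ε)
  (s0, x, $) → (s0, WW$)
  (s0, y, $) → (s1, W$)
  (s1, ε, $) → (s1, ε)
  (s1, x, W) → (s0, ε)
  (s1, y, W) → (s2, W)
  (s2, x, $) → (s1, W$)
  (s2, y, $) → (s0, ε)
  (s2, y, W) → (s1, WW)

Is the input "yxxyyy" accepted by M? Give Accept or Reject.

(s0, yxxyyy, $) ⊢ (s1, xxyyy, W$) ⊢ (s0, xyyy, $) ⊢ (s0, yyy, WW$) ⊢ (s2, yyy, W$) ⊢ (s1, yy, WW$) ⊢ (s2, y, WW$) ⊢ (s1, ε, WWW$)
All input consumed; stack is WWW$, not empty, and no further ε-move applies.

Reject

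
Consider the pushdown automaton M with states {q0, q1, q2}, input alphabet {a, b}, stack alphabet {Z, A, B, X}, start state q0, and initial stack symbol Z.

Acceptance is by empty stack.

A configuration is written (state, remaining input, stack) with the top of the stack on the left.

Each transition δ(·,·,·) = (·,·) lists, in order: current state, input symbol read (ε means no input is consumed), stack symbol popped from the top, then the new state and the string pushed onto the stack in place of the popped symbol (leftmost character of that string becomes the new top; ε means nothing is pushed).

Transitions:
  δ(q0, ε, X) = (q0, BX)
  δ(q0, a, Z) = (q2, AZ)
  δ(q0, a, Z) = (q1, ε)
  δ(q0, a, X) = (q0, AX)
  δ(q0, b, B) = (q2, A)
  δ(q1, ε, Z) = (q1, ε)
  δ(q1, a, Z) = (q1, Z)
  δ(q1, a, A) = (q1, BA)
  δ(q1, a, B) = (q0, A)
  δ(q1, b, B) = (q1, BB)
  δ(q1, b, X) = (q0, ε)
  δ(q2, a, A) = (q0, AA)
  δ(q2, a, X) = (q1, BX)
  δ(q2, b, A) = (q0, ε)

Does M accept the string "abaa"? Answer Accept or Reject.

No computation consumes all input and empties the stack.

Reject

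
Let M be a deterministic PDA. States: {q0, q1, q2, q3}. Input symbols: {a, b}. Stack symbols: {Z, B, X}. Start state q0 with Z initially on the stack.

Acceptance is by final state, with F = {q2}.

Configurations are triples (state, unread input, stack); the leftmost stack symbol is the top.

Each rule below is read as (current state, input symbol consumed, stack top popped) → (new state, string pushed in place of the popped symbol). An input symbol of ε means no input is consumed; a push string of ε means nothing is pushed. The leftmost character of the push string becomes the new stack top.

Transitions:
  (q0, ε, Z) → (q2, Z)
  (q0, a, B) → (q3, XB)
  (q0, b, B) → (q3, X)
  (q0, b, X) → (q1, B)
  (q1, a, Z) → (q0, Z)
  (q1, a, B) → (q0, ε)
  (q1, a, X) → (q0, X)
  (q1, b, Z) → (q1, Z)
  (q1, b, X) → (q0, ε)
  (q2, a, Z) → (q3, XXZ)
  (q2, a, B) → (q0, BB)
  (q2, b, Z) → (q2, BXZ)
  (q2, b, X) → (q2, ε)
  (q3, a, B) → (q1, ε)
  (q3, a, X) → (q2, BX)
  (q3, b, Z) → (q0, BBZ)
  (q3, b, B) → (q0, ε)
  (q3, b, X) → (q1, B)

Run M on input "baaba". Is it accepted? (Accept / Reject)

Reject

(q0, baaba, Z)
  ε-move, top Z: go to q2, push Z → (q2, baaba, Z)
  read b, top Z: go to q2, push BXZ → (q2, aaba, BXZ)
  read a, top B: go to q0, push BB → (q0, aba, BBXZ)
  read a, top B: go to q3, push XB → (q3, ba, XBBXZ)
  read b, top X: go to q1, push B → (q1, a, BBBXZ)
  read a, top B: go to q0, push ε → (q0, ε, BBXZ)
All input consumed; state q0 ∉ F and no further ε-move applies.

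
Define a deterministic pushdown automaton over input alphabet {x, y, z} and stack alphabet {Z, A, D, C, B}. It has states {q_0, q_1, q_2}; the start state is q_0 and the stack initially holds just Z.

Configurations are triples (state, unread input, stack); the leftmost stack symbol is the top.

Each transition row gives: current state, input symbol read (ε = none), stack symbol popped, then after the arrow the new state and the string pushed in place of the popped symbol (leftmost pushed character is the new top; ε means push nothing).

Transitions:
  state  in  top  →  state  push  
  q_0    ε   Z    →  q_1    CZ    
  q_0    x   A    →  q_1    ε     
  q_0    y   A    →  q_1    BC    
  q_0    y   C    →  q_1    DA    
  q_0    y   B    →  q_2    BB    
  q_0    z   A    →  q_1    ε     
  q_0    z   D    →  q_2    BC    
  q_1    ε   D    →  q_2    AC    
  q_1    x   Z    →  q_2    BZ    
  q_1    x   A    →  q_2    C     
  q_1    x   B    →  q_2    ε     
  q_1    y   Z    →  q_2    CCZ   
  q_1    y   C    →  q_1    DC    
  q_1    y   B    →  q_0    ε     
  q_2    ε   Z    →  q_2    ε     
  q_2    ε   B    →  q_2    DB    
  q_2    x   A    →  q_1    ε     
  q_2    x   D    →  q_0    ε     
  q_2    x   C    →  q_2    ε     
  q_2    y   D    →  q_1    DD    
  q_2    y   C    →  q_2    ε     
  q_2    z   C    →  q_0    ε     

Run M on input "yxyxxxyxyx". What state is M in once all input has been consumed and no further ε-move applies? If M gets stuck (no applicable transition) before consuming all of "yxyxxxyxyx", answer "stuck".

stuck

(q_0, yxyxxxyxyx, Z)
  ε-move, top Z: go to q_1, push CZ → (q_1, yxyxxxyxyx, CZ)
  read y, top C: go to q_1, push DC → (q_1, xyxxxyxyx, DCZ)
  ε-move, top D: go to q_2, push AC → (q_2, xyxxxyxyx, ACCZ)
  read x, top A: go to q_1, push ε → (q_1, yxxxyxyx, CCZ)
  read y, top C: go to q_1, push DC → (q_1, xxxyxyx, DCCZ)
  ε-move, top D: go to q_2, push AC → (q_2, xxxyxyx, ACCCZ)
  read x, top A: go to q_1, push ε → (q_1, xxyxyx, CCCZ)
No transition for (q_1, x, top C); M blocks with input xxyxyx remaining.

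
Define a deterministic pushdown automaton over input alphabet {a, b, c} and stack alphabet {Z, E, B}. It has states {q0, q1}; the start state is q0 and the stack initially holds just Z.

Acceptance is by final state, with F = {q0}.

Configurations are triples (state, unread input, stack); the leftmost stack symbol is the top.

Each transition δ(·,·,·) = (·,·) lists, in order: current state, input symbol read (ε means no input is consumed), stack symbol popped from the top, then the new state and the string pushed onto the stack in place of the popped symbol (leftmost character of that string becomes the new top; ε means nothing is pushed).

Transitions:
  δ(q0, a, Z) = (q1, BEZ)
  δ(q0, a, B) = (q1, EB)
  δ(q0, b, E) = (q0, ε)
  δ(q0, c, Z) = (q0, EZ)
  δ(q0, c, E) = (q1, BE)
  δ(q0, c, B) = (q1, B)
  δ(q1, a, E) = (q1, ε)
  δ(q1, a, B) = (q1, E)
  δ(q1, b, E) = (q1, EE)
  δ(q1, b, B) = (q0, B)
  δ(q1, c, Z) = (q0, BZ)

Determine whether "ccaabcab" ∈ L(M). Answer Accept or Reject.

(q0, ccaabcab, Z) ⊢ (q0, caabcab, EZ) ⊢ (q1, aabcab, BEZ) ⊢ (q1, abcab, EEZ) ⊢ (q1, bcab, EZ) ⊢ (q1, cab, EEZ)
No transition applies at (q1, cab, EEZ); input not fully consumed.

Reject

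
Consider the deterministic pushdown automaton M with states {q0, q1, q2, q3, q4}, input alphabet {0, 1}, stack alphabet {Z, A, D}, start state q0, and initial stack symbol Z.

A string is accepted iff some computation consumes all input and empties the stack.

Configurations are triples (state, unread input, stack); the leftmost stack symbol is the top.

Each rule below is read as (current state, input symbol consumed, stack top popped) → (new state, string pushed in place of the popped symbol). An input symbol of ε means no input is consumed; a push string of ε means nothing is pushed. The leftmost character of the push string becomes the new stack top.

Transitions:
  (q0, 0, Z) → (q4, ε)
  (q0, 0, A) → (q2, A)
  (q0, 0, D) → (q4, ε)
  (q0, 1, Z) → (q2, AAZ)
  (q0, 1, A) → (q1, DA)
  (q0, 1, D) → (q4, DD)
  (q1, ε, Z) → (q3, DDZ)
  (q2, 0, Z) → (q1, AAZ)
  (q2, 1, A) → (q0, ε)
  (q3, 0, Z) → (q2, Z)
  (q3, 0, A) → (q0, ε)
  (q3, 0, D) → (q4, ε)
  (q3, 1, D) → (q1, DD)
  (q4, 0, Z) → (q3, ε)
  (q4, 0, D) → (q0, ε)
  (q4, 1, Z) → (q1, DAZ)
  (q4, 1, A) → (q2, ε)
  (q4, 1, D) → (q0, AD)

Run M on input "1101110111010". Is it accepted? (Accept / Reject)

(q0, 1101110111010, Z)
  read 1, top Z: go to q2, push AAZ → (q2, 101110111010, AAZ)
  read 1, top A: go to q0, push ε → (q0, 01110111010, AZ)
  read 0, top A: go to q2, push A → (q2, 1110111010, AZ)
  read 1, top A: go to q0, push ε → (q0, 110111010, Z)
  read 1, top Z: go to q2, push AAZ → (q2, 10111010, AAZ)
  read 1, top A: go to q0, push ε → (q0, 0111010, AZ)
  read 0, top A: go to q2, push A → (q2, 111010, AZ)
  read 1, top A: go to q0, push ε → (q0, 11010, Z)
  read 1, top Z: go to q2, push AAZ → (q2, 1010, AAZ)
  read 1, top A: go to q0, push ε → (q0, 010, AZ)
  read 0, top A: go to q2, push A → (q2, 10, AZ)
  read 1, top A: go to q0, push ε → (q0, 0, Z)
  read 0, top Z: go to q4, push ε → (q4, ε, ε)
All input consumed and the stack is empty.

Accept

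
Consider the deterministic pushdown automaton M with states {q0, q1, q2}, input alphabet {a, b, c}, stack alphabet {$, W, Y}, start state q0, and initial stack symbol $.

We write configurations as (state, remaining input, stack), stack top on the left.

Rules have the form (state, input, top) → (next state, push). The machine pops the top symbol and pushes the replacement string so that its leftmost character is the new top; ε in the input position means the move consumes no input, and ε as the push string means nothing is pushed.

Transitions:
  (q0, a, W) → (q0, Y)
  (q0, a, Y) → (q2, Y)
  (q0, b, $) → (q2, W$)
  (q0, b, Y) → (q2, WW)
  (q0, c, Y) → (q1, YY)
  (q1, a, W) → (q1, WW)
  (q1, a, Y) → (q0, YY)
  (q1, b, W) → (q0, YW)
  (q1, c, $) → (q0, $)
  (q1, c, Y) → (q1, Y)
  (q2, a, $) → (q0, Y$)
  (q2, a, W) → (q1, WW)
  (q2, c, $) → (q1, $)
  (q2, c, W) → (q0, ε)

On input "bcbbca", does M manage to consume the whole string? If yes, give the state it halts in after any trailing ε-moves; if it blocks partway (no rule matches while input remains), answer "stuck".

stuck

(q0, bcbbca, $) ⊢ (q2, cbbca, W$) ⊢ (q0, bbca, $) ⊢ (q2, bca, W$)
No transition for (q2, b, top W); M blocks with input bca remaining.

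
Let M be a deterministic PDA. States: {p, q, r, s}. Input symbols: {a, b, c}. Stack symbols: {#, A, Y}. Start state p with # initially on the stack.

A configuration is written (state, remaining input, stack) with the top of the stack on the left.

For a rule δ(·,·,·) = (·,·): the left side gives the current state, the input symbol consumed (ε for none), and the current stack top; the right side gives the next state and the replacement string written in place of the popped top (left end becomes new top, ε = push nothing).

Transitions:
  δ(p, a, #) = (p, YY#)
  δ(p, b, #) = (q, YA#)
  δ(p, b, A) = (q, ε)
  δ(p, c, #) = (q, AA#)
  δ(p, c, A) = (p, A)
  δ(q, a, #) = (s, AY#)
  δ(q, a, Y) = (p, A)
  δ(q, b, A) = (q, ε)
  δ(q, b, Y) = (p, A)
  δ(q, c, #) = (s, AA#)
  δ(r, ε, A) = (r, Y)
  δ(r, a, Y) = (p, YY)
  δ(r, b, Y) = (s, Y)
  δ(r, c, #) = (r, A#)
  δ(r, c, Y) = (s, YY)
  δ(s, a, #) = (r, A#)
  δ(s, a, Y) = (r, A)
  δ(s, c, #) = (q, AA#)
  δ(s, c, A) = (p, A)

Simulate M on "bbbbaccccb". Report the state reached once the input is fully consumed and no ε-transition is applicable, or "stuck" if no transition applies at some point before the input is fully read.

q

(p, bbbbaccccb, #) ⊢ (q, bbbaccccb, YA#) ⊢ (p, bbaccccb, AA#) ⊢ (q, baccccb, A#) ⊢ (q, accccb, #) ⊢ (s, ccccb, AY#) ⊢ (p, cccb, AY#) ⊢ (p, ccb, AY#) ⊢ (p, cb, AY#) ⊢ (p, b, AY#) ⊢ (q, ε, Y#)
All input consumed; M is in state q.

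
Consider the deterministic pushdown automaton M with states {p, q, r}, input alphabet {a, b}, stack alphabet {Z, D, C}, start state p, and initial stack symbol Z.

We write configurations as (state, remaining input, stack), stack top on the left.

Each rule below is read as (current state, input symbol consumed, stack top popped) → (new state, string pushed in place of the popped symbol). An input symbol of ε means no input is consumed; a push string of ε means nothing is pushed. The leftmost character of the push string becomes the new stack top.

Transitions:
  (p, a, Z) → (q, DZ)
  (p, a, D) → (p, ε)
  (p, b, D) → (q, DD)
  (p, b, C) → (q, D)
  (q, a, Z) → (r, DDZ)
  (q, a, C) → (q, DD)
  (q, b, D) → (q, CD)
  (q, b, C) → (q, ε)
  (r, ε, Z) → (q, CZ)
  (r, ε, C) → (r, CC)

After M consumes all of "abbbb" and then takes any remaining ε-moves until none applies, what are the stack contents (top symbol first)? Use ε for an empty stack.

(p, abbbb, Z)
  read a, top Z: go to q, push DZ → (q, bbbb, DZ)
  read b, top D: go to q, push CD → (q, bbb, CDZ)
  read b, top C: go to q, push ε → (q, bb, DZ)
  read b, top D: go to q, push CD → (q, b, CDZ)
  read b, top C: go to q, push ε → (q, ε, DZ)
All input consumed in state q with stack DZ.

DZ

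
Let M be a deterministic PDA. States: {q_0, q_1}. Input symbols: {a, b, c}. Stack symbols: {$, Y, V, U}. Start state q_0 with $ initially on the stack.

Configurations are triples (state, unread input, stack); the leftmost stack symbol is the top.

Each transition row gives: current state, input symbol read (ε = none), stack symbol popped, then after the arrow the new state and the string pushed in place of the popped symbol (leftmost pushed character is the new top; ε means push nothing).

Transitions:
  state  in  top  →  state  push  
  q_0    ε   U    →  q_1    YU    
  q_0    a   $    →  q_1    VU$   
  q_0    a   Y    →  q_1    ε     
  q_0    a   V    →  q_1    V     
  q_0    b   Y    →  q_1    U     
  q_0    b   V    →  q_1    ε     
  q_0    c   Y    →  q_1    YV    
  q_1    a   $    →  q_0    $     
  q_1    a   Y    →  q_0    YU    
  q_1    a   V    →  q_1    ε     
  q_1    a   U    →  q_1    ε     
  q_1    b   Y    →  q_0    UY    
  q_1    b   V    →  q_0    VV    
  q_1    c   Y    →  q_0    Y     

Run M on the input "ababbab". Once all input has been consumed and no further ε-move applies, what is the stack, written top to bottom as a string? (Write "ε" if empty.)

(q_0, ababbab, $)
  read a, top $: go to q_1, push VU$ → (q_1, babbab, VU$)
  read b, top V: go to q_0, push VV → (q_0, abbab, VVU$)
  read a, top V: go to q_1, push V → (q_1, bbab, VVU$)
  read b, top V: go to q_0, push VV → (q_0, bab, VVVU$)
  read b, top V: go to q_1, push ε → (q_1, ab, VVU$)
  read a, top V: go to q_1, push ε → (q_1, b, VU$)
  read b, top V: go to q_0, push VV → (q_0, ε, VVU$)
All input consumed in state q_0 with stack VVU$.

VVU$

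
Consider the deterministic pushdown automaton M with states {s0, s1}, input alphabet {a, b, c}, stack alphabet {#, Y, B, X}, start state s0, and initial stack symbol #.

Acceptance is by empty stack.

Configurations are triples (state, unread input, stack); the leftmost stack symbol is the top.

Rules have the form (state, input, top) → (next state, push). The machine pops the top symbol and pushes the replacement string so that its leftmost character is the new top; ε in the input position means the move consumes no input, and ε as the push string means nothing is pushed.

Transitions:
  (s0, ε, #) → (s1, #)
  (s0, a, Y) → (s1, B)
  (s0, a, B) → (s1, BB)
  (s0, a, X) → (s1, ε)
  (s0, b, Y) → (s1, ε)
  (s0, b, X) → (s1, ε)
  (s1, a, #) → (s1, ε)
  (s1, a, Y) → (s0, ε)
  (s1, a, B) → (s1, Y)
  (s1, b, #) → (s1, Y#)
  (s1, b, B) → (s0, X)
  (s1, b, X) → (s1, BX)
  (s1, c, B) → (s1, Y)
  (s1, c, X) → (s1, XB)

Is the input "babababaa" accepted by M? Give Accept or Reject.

Accept

(s0, babababaa, #)
  ε-move, top #: go to s1, push # → (s1, babababaa, #)
  read b, top #: go to s1, push Y# → (s1, abababaa, Y#)
  read a, top Y: go to s0, push ε → (s0, bababaa, #)
  ε-move, top #: go to s1, push # → (s1, bababaa, #)
  read b, top #: go to s1, push Y# → (s1, ababaa, Y#)
  read a, top Y: go to s0, push ε → (s0, babaa, #)
  ε-move, top #: go to s1, push # → (s1, babaa, #)
  read b, top #: go to s1, push Y# → (s1, abaa, Y#)
  read a, top Y: go to s0, push ε → (s0, baa, #)
  ε-move, top #: go to s1, push # → (s1, baa, #)
  read b, top #: go to s1, push Y# → (s1, aa, Y#)
  read a, top Y: go to s0, push ε → (s0, a, #)
  ε-move, top #: go to s1, push # → (s1, a, #)
  read a, top #: go to s1, push ε → (s1, ε, ε)
All input consumed and the stack is empty.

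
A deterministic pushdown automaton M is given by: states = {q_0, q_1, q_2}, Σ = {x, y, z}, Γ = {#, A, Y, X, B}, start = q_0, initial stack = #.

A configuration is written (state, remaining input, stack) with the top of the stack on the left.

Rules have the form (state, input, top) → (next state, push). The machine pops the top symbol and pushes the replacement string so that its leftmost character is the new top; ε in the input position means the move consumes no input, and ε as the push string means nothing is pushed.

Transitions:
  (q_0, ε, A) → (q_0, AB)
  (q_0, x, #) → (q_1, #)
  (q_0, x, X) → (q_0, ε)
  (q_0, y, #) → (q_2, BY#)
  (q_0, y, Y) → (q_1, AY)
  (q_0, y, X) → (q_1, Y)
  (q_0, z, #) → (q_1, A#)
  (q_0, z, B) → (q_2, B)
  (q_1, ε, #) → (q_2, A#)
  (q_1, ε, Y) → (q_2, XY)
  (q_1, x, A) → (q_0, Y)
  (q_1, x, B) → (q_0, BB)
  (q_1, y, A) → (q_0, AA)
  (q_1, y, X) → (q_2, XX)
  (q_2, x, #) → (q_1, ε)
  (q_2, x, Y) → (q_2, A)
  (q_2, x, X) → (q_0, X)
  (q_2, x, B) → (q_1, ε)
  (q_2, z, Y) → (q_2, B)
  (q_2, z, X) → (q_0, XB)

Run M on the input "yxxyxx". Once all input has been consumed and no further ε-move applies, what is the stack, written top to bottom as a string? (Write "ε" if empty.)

YY#

(q_0, yxxyxx, #) ⊢ (q_2, xxyxx, BY#) ⊢ (q_1, xyxx, Y#) ⊢ (q_2, xyxx, XY#) ⊢ (q_0, yxx, XY#) ⊢ (q_1, xx, YY#) ⊢ (q_2, xx, XYY#) ⊢ (q_0, x, XYY#) ⊢ (q_0, ε, YY#)
All input consumed in state q_0 with stack YY#.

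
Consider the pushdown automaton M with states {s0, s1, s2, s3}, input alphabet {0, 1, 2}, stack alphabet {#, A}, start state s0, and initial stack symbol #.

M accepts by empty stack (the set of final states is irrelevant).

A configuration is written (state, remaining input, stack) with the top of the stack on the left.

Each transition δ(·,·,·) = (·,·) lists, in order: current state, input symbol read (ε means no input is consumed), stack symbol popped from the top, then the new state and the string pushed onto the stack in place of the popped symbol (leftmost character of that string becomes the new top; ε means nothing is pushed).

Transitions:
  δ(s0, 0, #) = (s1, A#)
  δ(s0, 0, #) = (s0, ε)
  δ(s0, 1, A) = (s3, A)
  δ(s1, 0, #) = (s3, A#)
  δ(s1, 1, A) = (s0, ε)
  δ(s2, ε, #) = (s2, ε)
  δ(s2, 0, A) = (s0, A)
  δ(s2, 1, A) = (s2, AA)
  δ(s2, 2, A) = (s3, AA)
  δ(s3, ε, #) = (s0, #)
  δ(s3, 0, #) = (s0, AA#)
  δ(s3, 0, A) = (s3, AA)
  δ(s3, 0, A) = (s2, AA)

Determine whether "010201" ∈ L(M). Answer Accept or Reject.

Reject

No computation consumes all input and empties the stack.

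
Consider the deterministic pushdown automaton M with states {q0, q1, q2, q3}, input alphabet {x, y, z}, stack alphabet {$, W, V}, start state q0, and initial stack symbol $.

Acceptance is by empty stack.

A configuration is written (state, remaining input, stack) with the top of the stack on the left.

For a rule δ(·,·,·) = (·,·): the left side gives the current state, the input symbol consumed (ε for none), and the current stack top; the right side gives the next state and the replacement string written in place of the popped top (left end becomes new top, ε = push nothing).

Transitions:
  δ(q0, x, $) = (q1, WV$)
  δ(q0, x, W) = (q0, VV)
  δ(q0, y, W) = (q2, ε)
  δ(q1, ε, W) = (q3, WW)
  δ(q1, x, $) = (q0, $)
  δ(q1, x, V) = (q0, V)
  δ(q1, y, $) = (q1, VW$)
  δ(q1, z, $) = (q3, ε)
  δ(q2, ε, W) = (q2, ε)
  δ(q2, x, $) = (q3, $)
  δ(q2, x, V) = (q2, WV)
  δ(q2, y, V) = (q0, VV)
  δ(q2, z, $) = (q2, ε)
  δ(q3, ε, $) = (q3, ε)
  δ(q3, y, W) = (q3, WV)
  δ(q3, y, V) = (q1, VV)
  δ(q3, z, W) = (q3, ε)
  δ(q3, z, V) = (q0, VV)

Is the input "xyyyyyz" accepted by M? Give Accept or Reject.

(q0, xyyyyyz, $)
  read x, top $: go to q1, push WV$ → (q1, yyyyyz, WV$)
  ε-move, top W: go to q3, push WW → (q3, yyyyyz, WWV$)
  read y, top W: go to q3, push WV → (q3, yyyyz, WVWV$)
  read y, top W: go to q3, push WV → (q3, yyyz, WVVWV$)
  read y, top W: go to q3, push WV → (q3, yyz, WVVVWV$)
  read y, top W: go to q3, push WV → (q3, yz, WVVVVWV$)
  read y, top W: go to q3, push WV → (q3, z, WVVVVVWV$)
  read z, top W: go to q3, push ε → (q3, ε, VVVVVWV$)
All input consumed; stack is VVVVVWV$, not empty, and no further ε-move applies.

Reject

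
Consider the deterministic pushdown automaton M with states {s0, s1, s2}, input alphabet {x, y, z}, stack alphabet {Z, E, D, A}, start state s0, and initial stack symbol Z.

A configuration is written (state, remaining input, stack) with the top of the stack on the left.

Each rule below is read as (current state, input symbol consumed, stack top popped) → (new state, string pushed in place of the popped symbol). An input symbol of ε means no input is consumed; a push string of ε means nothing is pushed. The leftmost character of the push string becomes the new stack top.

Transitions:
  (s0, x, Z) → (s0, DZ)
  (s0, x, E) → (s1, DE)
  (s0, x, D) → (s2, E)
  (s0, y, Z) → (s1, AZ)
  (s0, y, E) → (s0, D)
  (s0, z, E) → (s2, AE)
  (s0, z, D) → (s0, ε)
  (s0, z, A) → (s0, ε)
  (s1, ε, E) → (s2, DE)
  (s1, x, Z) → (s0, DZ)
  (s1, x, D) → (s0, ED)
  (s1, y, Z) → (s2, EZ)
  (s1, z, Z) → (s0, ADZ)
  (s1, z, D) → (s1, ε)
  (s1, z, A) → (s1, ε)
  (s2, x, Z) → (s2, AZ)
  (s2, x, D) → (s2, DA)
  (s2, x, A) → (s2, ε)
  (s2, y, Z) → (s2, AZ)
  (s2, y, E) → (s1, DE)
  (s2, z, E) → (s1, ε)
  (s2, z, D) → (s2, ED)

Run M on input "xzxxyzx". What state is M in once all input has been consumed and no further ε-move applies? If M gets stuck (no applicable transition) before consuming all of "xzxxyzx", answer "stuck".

s2

(s0, xzxxyzx, Z) ⊢ (s0, zxxyzx, DZ) ⊢ (s0, xxyzx, Z) ⊢ (s0, xyzx, DZ) ⊢ (s2, yzx, EZ) ⊢ (s1, zx, DEZ) ⊢ (s1, x, EZ) ⊢ (s2, x, DEZ) ⊢ (s2, ε, DAEZ)
All input consumed; M is in state s2.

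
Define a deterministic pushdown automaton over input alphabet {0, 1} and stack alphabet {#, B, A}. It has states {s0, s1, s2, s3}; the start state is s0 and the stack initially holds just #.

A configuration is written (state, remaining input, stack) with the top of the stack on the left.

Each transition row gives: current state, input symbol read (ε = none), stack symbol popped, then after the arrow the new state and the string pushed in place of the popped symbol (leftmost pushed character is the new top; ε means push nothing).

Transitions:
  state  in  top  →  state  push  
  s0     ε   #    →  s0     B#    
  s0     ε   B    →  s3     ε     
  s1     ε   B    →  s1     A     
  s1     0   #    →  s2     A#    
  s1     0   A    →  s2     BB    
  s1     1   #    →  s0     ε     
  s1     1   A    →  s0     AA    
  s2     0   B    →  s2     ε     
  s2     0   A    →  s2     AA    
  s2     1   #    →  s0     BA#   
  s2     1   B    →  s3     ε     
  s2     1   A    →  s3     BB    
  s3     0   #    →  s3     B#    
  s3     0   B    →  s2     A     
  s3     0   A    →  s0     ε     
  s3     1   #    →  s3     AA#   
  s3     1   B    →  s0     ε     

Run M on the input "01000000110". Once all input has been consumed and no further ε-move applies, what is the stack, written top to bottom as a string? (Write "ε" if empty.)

(s0, 01000000110, #)
  ε-move, top #: go to s0, push B# → (s0, 01000000110, B#)
  ε-move, top B: go to s3, push ε → (s3, 01000000110, #)
  read 0, top #: go to s3, push B# → (s3, 1000000110, B#)
  read 1, top B: go to s0, push ε → (s0, 000000110, #)
  ε-move, top #: go to s0, push B# → (s0, 000000110, B#)
  ε-move, top B: go to s3, push ε → (s3, 000000110, #)
  read 0, top #: go to s3, push B# → (s3, 00000110, B#)
  read 0, top B: go to s2, push A → (s2, 0000110, A#)
  read 0, top A: go to s2, push AA → (s2, 000110, AA#)
  read 0, top A: go to s2, push AA → (s2, 00110, AAA#)
  read 0, top A: go to s2, push AA → (s2, 0110, AAAA#)
  read 0, top A: go to s2, push AA → (s2, 110, AAAAA#)
  read 1, top A: go to s3, push BB → (s3, 10, BBAAAA#)
  read 1, top B: go to s0, push ε → (s0, 0, BAAAA#)
  ε-move, top B: go to s3, push ε → (s3, 0, AAAA#)
  read 0, top A: go to s0, push ε → (s0, ε, AAA#)
All input consumed in state s0 with stack AAA#.

AAA#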